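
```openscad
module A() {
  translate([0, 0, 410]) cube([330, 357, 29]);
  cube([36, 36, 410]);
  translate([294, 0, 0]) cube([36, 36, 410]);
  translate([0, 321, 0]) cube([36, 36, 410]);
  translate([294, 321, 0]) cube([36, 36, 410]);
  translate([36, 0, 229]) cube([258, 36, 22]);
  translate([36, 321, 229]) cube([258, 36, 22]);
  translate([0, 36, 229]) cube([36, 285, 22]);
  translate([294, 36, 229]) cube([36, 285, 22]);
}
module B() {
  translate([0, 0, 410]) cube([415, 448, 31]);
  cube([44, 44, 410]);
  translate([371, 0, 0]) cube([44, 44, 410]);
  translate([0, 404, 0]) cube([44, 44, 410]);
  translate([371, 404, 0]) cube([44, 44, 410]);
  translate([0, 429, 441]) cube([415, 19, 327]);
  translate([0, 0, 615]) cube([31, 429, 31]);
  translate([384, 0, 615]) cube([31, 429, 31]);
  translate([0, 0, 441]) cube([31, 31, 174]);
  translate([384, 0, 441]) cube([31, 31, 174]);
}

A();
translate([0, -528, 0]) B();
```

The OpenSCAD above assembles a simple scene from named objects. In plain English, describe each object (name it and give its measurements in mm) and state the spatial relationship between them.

A is a simple wooden stool: a rectangular seat 330 mm (x) by 357 mm (y), 29 mm thick, top face at z = 439 mm, on four square legs, each 36×36 mm in cross-section. The legs rest on z = 0, each flush with a corner of the seat. Four stretchers, 36 mm wide and 22 mm tall, connect adjacent legs with their undersides at z = 229 mm, each running between the inner faces of the legs it joins and aligned with the legs' outer faces on the other axis.

B is a chair. The seat is a 415×448×31 mm slab with its top at z = 441 mm, on four 44×44 mm corner legs (flush with the seat edges, standing on z = 0). A flat backrest 19 mm thick, 327 mm tall, spans the full seat width and rises from the seat top along its +y edge, rear face flush with the rear of the seat. Two armrests of 31×31 mm section run along each side from the seat's front edge to the front of the backrest, top faces 205 mm above the seat top and outer faces flush with the seat's x-edges; a 31×31 mm post under the front of each armrest stands on the seat at the front corner.

The chair is on the floor beside the stool on its −y side.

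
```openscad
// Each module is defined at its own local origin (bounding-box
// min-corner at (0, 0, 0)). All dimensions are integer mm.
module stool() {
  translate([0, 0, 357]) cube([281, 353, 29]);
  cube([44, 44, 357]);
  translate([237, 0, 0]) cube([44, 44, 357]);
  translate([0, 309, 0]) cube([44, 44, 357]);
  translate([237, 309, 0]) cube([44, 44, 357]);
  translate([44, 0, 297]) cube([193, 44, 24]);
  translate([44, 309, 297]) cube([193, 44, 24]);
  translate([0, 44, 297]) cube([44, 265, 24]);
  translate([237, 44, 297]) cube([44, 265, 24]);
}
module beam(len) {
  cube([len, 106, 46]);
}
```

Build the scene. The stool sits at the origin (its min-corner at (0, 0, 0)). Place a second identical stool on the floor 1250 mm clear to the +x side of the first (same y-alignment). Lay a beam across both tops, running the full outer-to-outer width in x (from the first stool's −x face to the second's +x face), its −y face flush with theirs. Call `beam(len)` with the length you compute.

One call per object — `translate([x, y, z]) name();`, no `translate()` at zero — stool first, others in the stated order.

stool();
translate([1531, 0, 0]) stool();
translate([0, 0, 386]) beam(1812);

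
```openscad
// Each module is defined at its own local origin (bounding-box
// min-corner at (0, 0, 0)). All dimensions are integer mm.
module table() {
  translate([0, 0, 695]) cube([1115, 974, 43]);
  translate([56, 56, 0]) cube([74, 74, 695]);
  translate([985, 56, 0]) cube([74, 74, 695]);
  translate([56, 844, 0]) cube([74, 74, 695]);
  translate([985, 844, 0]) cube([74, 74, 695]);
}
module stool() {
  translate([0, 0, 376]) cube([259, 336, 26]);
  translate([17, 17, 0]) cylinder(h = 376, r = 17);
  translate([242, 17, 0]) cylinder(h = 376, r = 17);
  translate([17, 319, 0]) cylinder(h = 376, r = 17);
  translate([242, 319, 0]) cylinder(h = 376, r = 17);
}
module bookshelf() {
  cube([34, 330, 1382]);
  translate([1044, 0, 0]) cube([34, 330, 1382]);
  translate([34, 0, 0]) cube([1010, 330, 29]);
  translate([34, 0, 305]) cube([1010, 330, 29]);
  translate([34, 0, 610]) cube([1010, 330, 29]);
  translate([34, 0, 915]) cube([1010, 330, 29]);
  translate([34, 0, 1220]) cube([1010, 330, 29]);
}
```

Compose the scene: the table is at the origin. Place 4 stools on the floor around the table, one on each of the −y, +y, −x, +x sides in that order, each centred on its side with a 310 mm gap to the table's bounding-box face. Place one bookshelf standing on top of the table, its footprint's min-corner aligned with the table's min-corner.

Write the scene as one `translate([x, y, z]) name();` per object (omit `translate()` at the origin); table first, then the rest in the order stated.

table();
translate([428, -646, 0]) stool();
translate([428, 1284, 0]) stool();
translate([-569, 319, 0]) stool();
translate([1425, 319, 0]) stool();
translate([0, 0, 738]) bookshelf();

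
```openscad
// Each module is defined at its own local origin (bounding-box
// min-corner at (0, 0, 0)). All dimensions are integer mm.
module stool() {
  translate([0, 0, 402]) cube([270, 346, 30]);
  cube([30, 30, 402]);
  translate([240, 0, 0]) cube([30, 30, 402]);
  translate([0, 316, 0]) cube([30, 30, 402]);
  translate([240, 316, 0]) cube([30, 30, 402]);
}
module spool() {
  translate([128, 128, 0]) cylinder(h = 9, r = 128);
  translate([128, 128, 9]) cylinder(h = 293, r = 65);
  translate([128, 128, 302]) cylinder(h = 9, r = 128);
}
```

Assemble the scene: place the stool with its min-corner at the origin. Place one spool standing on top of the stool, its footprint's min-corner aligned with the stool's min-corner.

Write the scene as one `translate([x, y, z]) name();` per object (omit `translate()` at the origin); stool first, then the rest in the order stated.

stool();
translate([0, 0, 432]) spool();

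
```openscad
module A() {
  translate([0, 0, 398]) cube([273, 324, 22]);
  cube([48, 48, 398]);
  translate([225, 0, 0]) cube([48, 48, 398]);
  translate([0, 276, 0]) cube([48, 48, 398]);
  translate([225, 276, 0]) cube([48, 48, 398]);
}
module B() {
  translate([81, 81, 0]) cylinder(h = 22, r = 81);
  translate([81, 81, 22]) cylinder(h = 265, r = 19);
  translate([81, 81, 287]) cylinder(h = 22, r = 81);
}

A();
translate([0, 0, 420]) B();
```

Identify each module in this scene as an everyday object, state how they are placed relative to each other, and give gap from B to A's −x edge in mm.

The spool's min-x is at 0; the stool's min-x is 0; gap = 0 mm.

A is a stool. B is a spool. The spool is on top of the stool. The gap from the spool to the stool's −x edge is 0 mm.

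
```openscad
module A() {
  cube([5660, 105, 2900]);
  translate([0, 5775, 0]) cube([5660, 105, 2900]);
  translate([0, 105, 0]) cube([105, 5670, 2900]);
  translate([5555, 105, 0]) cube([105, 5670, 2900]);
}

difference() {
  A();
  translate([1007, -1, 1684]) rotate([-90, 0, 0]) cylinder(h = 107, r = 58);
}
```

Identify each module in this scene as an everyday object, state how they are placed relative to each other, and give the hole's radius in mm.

The subtracted cylinder has r = 58 mm.

A is a house frame. The house frame has a circular hole through its front wall. The hole's radius is 58 mm.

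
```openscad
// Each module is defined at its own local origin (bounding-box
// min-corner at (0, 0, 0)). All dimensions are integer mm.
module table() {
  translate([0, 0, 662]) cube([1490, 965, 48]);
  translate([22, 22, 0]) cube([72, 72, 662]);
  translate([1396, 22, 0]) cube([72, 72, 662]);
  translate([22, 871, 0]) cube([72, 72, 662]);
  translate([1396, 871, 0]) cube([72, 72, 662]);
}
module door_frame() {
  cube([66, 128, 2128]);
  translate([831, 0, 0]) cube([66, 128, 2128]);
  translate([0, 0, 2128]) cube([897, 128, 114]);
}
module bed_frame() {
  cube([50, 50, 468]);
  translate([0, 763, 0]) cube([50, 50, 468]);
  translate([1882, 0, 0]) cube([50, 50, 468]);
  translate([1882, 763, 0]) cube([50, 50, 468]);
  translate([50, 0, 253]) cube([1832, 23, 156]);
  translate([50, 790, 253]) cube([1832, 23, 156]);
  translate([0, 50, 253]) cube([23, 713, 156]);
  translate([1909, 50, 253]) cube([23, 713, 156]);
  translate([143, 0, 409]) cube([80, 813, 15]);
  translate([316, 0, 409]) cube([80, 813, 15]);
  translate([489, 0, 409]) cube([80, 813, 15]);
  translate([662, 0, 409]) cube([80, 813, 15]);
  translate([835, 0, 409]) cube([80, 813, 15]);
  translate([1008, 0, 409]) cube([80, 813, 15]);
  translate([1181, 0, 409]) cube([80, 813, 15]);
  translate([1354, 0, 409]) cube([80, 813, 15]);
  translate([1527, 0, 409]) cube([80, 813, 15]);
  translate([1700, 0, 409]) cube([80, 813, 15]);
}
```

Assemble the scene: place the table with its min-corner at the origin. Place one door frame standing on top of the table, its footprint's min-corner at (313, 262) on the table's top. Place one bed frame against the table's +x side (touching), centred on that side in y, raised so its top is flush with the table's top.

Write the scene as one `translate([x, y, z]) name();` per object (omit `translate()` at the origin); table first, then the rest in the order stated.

table();
translate([313, 262, 710]) door_frame();
translate([1490, 76, 242]) bed_frame();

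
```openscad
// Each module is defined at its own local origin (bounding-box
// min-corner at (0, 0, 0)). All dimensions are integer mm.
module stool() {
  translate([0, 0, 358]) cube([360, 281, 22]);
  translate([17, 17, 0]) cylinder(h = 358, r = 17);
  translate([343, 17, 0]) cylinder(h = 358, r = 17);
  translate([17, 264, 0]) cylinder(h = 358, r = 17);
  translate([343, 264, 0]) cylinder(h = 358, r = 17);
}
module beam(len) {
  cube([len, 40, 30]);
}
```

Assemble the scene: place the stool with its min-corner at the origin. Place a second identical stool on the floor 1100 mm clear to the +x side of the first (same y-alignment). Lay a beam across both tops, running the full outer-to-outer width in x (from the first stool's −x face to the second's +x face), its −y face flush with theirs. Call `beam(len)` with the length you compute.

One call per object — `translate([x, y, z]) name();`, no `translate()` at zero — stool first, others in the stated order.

stool();
translate([1460, 0, 0]) stool();
translate([0, 0, 380]) beam(1820);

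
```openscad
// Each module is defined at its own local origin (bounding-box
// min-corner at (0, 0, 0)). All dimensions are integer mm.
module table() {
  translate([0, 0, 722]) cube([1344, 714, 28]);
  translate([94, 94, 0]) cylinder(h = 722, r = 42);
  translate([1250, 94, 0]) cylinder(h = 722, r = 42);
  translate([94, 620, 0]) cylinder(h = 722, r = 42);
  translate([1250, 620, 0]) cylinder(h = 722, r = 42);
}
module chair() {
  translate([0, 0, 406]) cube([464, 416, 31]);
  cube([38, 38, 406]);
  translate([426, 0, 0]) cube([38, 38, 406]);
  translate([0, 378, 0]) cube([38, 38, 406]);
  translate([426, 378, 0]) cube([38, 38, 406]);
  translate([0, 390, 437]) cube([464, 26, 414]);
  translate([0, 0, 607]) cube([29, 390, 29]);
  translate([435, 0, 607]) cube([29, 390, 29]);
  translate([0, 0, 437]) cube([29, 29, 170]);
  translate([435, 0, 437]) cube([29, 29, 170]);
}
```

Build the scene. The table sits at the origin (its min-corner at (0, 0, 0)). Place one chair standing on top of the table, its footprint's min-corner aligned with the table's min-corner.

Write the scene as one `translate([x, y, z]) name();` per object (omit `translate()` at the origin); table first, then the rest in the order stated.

table();
translate([0, 0, 750]) chair();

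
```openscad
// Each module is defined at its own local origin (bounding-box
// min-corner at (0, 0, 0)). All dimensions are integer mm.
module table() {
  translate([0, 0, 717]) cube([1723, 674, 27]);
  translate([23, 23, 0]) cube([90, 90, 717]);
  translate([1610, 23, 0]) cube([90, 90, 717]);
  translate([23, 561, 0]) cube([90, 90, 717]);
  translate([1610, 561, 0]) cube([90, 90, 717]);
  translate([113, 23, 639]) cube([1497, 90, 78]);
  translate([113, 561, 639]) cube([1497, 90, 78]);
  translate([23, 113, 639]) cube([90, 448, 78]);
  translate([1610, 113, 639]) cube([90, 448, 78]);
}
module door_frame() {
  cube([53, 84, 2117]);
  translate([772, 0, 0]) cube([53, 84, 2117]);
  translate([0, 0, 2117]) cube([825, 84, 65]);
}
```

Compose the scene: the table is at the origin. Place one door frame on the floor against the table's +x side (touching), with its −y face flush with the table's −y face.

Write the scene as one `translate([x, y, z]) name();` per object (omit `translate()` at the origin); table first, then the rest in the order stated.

table();
translate([1723, 0, 0]) door_frame();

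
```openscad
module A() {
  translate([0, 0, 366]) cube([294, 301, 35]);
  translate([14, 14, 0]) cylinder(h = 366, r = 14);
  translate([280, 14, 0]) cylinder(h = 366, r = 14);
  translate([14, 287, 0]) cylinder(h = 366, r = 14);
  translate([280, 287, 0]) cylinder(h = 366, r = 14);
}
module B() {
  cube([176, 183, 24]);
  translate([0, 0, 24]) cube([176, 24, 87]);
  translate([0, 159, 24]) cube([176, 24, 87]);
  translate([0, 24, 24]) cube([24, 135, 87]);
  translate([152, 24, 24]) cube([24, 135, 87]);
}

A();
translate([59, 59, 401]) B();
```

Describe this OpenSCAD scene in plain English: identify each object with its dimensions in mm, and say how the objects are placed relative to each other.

A is a four-legged stool. The seat is a 294×301×35 mm slab whose top surface is at z = 401 mm; four round legs, each 28 mm in diameter, run from the floor (z = 0) to the underside of the seat, each leg's axis is inset half a diameter from the nearest pair of seat edges (so the leg's bounding box is flush with the corner).

B is an open storage box with external size 176×183×111 mm and wall thickness 24 mm (the base is also 24 mm thick). The base covers the whole footprint; the four walls stand on the base, with the y-facing walls full-width and the x-facing walls fitting between their inner faces.

The open box is on top of the stool, centred.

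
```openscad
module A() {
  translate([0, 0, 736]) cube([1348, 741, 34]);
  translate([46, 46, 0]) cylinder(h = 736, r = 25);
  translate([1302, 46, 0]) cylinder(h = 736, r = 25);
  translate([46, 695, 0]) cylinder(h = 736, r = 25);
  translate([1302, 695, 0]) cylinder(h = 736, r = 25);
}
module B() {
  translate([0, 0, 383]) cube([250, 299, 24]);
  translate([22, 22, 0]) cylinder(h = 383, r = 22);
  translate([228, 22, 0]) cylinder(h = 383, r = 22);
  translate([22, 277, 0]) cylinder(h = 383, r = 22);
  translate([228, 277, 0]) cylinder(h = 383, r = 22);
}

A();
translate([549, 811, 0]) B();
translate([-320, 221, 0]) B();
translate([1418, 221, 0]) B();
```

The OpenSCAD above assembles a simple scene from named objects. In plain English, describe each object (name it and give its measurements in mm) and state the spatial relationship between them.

A is a rectangular dining table. The top is 1348×741×34 mm with its upper surface at z = 770 mm. It stands on four round legs of 50 mm diameter, each leg's bounding box inset 21 mm from the nearest pair of top edges, running from the floor to the underside of the top.

B is a simple wooden stool: a rectangular seat 250 mm (x) by 299 mm (y), 24 mm thick, top face at z = 407 mm, on four round legs, each 44 mm in diameter. The legs rest on z = 0, each leg's axis is inset half a diameter from the nearest pair of seat edges (so the leg's bounding box is flush with the corner).

Three stools sit around the table at the +y, −x, +x sides.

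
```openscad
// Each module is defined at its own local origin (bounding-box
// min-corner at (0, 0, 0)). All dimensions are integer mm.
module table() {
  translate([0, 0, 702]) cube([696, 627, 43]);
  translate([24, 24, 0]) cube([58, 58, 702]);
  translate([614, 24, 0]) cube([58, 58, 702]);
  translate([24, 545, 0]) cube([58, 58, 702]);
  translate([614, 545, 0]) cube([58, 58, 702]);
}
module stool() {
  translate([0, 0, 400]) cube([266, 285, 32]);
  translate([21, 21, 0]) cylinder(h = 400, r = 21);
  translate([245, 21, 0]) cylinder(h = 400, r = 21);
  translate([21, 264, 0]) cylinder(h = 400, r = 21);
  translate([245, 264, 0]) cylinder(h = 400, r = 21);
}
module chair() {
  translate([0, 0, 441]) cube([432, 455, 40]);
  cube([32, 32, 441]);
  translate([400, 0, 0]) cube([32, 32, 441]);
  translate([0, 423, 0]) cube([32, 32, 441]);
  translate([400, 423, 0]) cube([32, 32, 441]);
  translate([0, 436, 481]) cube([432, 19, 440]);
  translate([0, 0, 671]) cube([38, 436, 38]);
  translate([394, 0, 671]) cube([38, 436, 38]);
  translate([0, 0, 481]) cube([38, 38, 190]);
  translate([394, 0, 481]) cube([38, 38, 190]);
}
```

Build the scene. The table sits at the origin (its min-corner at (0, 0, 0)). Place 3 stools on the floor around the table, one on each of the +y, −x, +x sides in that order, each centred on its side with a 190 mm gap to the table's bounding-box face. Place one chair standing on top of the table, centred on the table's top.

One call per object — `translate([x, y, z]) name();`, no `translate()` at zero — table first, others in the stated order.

table();
translate([215, 817, 0]) stool();
translate([-456, 171, 0]) stool();
translate([886, 171, 0]) stool();
translate([132, 86, 745]) chair();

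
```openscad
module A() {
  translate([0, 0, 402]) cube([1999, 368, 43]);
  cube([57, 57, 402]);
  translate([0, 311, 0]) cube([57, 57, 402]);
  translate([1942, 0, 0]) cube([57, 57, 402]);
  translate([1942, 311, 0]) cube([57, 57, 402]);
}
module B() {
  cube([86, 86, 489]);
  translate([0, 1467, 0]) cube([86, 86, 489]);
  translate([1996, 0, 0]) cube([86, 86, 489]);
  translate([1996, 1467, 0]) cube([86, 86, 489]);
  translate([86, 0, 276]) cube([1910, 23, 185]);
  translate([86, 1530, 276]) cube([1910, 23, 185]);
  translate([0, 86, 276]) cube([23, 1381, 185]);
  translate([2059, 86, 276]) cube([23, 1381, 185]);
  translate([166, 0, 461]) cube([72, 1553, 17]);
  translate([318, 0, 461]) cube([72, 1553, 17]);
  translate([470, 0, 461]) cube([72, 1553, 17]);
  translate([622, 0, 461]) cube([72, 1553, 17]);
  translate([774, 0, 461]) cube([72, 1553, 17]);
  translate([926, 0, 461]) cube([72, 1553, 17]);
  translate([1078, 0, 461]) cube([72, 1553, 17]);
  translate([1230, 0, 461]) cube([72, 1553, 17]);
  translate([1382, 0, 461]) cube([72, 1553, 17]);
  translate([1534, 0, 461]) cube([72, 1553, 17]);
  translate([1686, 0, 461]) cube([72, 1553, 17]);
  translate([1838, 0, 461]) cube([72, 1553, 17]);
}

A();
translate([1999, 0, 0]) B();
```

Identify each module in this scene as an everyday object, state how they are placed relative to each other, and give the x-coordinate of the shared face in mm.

The bench's +x face and the bed frame's −x face are both at x = 1999 mm.

A is a bench. B is a bed frame. The bed frame is against the bench's +x side, with their −y faces flush. The x-coordinate of the shared face is 1999 mm.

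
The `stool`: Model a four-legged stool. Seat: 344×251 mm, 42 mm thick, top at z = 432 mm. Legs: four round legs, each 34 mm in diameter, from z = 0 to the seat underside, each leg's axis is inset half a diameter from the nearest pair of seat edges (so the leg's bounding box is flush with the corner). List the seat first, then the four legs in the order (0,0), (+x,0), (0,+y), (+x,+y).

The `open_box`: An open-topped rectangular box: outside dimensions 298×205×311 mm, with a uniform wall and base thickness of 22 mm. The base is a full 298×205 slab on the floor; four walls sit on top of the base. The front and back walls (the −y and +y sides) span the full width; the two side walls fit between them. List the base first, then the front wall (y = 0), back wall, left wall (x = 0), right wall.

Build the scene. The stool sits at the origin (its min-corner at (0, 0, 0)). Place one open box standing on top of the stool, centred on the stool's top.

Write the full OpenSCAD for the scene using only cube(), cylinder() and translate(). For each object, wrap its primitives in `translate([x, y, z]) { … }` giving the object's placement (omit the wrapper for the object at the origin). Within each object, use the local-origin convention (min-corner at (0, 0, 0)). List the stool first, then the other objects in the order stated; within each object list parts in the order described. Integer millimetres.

translate([0, 0, 390]) cube([344, 251, 42]);
translate([17, 17, 0]) cylinder(h = 390, r = 17);
translate([327, 17, 0]) cylinder(h = 390, r = 17);
translate([17, 234, 0]) cylinder(h = 390, r = 17);
translate([327, 234, 0]) cylinder(h = 390, r = 17);
translate([23, 23, 432]) {
  cube([298, 205, 22]);
  translate([0, 0, 22]) cube([298, 22, 289]);
  translate([0, 183, 22]) cube([298, 22, 289]);
  translate([0, 22, 22]) cube([22, 161, 289]);
  translate([276, 22, 22]) cube([22, 161, 289]);
}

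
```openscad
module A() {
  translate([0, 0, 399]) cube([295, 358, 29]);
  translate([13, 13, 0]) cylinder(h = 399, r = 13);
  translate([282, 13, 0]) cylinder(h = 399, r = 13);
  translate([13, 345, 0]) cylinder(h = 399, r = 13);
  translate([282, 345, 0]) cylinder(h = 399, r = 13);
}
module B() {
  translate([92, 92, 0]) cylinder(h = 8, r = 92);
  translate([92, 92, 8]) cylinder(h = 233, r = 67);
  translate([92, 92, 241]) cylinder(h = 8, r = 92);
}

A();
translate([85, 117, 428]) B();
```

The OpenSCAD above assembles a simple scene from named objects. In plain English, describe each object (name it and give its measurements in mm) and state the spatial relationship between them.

A is a four-legged stool. The seat is a 295×358×29 mm slab whose top surface is at z = 428 mm; four round legs, each 26 mm in diameter, run from the floor (z = 0) to the underside of the seat, each leg's axis is inset half a diameter from the nearest pair of seat edges (so the leg's bounding box is flush with the corner).

B is a spool: two coaxial disc flanges of radius 92 mm and thickness 8 mm, joined by a core cylinder of radius 67 mm and height 233 mm. The lower flange rests on z = 0 and the three cylinders share a vertical axis.

The spool is on top of the stool.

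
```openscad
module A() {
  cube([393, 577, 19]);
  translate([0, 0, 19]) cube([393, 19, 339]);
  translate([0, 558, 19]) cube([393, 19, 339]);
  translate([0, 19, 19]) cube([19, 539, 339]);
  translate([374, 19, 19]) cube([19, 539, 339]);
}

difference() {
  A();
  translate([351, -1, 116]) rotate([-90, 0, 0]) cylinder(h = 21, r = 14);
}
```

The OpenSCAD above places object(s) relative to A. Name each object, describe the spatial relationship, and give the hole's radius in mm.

The subtracted cylinder has r = 14 mm.

A is an open box. The open box has a circular hole through its front wall. The hole's radius is 14 mm.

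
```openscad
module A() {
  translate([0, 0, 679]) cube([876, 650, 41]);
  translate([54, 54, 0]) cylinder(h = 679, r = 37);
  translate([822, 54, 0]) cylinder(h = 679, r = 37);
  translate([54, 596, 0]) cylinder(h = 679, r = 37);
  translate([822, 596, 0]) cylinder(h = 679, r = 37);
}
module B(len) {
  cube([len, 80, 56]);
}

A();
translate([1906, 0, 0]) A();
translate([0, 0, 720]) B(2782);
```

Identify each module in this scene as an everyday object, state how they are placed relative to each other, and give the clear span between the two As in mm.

Second table starts at x = 1906; first ends at x = 876; clear span = 1906 − 876 = 1030 mm.

A is a table. B is a beam. A beam spans the tops of two tables. The clear span between the two tables is 1030 mm.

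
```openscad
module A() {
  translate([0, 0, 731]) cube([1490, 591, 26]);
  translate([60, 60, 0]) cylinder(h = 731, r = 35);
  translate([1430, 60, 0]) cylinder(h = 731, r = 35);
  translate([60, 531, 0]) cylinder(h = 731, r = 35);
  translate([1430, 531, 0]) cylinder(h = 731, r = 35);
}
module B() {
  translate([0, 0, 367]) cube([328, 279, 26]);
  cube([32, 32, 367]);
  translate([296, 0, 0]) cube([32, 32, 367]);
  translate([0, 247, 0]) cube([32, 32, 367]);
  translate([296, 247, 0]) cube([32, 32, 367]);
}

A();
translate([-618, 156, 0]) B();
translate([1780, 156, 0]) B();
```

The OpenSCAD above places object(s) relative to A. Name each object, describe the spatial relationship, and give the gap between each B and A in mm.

Each stool's nearest face is 290 mm from the table's bounding box.

A is a table. B is a stool. Two stools sit around the table at the −x, +x sides. The gap between each stool and the table is 290 mm.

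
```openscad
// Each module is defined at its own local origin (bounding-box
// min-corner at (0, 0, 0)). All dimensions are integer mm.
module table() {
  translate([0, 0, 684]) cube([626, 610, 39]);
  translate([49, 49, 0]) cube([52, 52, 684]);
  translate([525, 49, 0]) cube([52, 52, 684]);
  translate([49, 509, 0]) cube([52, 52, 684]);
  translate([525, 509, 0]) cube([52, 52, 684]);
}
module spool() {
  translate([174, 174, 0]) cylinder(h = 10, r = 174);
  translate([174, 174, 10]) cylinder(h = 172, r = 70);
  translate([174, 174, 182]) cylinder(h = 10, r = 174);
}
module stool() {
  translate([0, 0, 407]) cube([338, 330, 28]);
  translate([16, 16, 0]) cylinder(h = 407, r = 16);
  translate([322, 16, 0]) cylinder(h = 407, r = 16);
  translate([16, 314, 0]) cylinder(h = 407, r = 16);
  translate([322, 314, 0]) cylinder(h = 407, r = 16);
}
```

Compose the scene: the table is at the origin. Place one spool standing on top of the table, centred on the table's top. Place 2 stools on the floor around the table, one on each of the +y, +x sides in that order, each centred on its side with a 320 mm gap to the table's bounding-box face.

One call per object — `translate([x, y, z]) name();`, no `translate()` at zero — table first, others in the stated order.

table();
translate([139, 131, 723]) spool();
translate([144, 930, 0]) stool();
translate([946, 140, 0]) stool();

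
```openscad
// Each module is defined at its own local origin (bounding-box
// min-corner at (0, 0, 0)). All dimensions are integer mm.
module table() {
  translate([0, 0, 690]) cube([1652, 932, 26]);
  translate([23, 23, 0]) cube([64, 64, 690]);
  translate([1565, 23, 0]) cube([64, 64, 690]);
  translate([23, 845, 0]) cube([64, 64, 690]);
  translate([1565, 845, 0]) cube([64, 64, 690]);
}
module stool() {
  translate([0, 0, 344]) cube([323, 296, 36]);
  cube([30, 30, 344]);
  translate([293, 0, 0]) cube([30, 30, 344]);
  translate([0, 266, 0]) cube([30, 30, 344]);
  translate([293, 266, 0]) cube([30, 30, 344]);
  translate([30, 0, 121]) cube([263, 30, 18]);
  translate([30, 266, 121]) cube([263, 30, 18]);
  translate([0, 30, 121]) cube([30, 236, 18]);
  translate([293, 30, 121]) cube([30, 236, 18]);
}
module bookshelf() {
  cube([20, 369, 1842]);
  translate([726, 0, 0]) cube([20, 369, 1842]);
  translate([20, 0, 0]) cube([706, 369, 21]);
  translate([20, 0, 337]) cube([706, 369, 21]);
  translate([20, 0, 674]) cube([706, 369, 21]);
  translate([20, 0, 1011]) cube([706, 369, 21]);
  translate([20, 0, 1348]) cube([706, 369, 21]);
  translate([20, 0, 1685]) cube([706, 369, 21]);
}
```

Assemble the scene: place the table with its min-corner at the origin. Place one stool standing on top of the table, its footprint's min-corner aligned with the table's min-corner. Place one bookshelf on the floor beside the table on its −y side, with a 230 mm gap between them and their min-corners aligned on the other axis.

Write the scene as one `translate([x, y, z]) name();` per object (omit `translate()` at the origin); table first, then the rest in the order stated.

table();
translate([0, 0, 716]) stool();
translate([0, -599, 0]) bookshelf();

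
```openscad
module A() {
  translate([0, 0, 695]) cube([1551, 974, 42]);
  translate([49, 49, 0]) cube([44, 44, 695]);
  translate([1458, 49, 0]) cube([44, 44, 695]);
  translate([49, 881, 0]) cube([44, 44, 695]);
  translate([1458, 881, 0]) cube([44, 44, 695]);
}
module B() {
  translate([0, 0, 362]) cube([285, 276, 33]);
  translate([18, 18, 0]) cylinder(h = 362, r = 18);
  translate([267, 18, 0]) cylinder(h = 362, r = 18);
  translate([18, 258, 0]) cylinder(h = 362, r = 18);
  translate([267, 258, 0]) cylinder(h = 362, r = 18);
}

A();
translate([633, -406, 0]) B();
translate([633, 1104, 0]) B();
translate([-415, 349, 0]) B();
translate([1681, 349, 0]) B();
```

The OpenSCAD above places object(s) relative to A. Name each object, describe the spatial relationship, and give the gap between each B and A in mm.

A is a table. B is a stool. Four stools sit around the table at the −y, +y, −x, +x sides. The gap between each stool and the table is 130 mm.

Each stool's nearest face is 130 mm from the table's bounding box.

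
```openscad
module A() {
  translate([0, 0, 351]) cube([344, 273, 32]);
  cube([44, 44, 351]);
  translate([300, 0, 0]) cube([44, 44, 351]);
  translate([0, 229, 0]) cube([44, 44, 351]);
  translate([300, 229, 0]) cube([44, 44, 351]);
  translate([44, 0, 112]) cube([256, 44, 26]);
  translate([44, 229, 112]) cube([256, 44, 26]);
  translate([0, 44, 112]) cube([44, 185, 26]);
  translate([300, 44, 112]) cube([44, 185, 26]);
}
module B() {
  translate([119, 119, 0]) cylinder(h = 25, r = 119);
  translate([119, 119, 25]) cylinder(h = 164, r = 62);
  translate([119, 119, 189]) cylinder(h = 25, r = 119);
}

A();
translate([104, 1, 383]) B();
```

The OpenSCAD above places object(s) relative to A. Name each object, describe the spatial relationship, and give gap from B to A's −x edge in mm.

A is a stool. B is a spool. The spool is on top of the stool. The gap from the spool to the stool's −x edge is 104 mm.

The spool's min-x is at 104; the stool's min-x is 0; gap = 104 mm.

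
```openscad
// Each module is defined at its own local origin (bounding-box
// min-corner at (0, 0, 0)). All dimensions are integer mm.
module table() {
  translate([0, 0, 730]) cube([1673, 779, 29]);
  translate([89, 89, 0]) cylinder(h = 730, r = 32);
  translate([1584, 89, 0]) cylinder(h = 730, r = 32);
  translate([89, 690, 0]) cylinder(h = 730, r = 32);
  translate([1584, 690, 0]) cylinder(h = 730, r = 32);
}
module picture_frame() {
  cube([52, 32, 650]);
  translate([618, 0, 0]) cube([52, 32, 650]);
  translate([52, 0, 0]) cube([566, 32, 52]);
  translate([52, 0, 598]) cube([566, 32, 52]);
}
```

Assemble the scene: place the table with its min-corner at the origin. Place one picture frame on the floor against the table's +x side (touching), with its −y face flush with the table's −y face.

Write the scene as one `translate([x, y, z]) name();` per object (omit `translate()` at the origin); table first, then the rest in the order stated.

table();
translate([1673, 0, 0]) picture_frame();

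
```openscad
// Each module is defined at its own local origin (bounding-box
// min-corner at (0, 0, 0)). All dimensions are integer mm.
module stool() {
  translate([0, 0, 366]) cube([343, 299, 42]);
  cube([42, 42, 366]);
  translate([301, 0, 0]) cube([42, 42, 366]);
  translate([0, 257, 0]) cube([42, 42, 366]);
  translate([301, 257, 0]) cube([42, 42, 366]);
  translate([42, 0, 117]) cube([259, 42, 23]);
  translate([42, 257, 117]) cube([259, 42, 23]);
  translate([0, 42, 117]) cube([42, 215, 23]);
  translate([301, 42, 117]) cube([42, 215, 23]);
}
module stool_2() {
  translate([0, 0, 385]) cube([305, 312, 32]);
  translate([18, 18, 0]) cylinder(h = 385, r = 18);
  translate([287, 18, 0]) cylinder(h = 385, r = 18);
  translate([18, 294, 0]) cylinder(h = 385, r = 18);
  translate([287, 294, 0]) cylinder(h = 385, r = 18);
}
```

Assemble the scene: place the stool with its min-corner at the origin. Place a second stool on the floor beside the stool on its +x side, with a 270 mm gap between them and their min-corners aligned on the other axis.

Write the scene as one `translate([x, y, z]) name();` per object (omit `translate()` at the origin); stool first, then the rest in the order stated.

stool();
translate([613, 0, 0]) stool_2();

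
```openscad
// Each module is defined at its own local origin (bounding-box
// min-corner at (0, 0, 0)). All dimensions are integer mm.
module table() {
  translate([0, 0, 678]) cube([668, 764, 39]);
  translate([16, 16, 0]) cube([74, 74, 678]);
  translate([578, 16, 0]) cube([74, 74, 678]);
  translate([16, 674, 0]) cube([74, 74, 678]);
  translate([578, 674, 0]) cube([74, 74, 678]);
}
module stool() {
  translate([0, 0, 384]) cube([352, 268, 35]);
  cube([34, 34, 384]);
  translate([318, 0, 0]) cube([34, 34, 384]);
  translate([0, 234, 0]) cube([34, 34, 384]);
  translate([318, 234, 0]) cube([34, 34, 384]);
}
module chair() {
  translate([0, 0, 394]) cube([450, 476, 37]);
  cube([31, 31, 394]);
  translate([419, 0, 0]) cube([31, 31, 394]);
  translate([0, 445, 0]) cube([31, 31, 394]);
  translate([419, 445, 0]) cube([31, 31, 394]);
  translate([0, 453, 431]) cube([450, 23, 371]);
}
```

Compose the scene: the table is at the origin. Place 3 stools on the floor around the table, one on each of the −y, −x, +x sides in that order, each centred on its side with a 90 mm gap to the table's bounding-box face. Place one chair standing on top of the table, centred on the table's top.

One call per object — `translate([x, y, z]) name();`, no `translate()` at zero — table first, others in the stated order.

table();
translate([158, -358, 0]) stool();
translate([-442, 248, 0]) stool();
translate([758, 248, 0]) stool();
translate([109, 144, 717]) chair();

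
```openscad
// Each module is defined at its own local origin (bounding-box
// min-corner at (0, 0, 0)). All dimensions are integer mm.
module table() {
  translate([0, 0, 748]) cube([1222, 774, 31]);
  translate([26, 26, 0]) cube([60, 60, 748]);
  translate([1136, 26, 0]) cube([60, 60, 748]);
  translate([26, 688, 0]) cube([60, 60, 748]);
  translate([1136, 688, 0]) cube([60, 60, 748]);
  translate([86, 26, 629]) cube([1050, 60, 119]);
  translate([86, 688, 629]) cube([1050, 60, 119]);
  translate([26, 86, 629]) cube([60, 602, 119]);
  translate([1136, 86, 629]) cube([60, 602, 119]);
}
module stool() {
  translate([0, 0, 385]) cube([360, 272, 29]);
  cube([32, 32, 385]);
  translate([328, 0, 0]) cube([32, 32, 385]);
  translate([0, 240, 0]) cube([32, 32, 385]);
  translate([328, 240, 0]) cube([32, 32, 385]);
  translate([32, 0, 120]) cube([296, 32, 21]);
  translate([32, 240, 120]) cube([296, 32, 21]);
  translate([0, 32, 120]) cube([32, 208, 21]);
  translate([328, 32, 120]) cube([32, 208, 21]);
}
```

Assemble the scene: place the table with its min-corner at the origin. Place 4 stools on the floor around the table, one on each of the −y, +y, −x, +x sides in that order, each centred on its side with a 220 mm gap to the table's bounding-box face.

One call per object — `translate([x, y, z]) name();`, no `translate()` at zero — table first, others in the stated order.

table();
translate([431, -492, 0]) stool();
translate([431, 994, 0]) stool();
translate([-580, 251, 0]) stool();
translate([1442, 251, 0]) stool();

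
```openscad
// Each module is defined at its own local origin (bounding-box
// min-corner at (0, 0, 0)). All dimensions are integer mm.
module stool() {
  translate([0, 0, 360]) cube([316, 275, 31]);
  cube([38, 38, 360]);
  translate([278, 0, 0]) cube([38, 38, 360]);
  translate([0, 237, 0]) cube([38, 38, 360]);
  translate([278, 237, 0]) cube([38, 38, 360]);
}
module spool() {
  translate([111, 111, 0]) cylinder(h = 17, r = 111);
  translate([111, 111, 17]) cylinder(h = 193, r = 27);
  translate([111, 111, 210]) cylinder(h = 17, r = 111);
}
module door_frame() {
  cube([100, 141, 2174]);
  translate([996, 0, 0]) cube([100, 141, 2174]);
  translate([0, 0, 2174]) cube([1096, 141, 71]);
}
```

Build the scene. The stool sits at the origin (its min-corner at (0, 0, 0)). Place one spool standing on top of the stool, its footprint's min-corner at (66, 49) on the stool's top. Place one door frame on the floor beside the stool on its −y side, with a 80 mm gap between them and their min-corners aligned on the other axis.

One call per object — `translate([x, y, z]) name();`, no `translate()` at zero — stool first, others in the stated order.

stool();
translate([66, 49, 391]) spool();
translate([0, -221, 0]) door_frame();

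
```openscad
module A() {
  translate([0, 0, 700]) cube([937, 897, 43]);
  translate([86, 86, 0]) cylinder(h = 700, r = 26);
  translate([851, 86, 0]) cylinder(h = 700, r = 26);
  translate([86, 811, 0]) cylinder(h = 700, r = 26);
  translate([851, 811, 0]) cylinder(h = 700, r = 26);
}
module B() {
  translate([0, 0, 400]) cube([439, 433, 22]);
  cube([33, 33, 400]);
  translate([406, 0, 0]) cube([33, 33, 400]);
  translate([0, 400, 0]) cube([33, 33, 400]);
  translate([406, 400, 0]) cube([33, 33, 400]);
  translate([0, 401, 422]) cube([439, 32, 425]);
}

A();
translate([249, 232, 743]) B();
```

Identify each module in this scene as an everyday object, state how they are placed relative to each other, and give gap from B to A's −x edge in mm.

The chair's min-x is at 249; the table's min-x is 0; gap = 249 mm.

A is a table. B is a chair. The chair is on top of the table, centred. The gap from the chair to the table's −x edge is 249 mm.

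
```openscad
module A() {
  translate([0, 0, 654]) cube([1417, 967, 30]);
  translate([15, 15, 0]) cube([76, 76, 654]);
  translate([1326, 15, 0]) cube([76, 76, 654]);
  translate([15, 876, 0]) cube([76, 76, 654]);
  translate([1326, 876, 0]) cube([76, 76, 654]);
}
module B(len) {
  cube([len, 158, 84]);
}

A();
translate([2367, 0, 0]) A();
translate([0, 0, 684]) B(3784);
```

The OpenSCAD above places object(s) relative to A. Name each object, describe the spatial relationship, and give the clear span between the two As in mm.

Second table starts at x = 2367; first ends at x = 1417; clear span = 2367 − 1417 = 950 mm.

A is a table. B is a beam. A beam spans the tops of two tables. The clear span between the two tables is 950 mm.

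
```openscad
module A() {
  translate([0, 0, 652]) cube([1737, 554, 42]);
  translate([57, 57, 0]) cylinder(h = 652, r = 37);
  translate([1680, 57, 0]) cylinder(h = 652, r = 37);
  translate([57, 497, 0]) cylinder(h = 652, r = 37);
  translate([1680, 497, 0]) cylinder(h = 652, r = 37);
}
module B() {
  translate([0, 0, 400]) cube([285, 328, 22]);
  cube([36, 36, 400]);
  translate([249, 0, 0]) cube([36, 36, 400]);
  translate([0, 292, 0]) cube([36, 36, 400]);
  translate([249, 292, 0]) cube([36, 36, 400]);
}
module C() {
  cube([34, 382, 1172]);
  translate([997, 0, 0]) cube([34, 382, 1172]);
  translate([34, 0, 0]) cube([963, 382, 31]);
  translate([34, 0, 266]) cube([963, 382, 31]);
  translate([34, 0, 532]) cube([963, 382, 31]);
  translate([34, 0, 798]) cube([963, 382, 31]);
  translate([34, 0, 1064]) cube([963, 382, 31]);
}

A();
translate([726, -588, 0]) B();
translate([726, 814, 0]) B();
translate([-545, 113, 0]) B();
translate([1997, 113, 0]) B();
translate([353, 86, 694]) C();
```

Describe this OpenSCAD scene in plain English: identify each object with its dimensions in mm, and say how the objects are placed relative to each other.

A is a table with a 1737×554 mm rectangular top, 42 mm thick, top surface at z = 694 mm, supported by four round legs of 74 mm diameter, each leg's bounding box inset 20 mm from the nearest pair of top edges, running from the floor.

B is a four-legged stool. The seat is 285×328 mm, 22 mm thick, top at z = 422 mm. It stands on four square legs, each 36×36 mm in cross-section, from z = 0 to the seat underside, each flush with a corner of the seat.

C is a bookshelf 1031 mm wide overall, 382 mm deep and 1172 mm tall. The two sides are 34 mm thick vertical panels. 5 horizontal shelves of 31 mm thickness span between the inner faces of the sides; the lowest shelf sits on the floor and shelves are stacked with a clear vertical gap of 235 mm between each pair.

Four stools sit around the table at the −y, +y, −x, +x sides. The bookshelf is on top of the table, centred.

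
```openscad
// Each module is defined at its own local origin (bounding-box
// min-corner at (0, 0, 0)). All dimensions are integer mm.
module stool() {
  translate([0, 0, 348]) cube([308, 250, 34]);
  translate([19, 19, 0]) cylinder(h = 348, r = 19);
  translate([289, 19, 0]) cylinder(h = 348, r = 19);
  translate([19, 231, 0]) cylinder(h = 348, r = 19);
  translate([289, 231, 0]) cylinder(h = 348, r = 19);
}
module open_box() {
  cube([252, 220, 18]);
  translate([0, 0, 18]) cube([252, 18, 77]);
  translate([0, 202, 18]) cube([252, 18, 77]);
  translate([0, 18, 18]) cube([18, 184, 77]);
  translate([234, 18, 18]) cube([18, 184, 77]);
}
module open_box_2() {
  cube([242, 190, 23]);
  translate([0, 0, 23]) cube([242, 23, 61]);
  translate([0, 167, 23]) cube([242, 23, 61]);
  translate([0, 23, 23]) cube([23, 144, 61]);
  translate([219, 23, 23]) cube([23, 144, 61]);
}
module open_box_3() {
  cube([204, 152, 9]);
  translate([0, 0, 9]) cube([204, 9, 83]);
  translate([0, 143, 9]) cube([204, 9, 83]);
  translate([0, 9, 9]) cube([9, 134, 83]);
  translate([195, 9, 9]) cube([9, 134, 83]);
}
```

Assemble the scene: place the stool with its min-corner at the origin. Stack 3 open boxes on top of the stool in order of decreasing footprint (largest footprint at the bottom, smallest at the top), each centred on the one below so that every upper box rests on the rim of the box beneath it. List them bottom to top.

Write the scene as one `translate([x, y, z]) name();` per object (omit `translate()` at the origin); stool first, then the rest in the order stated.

stool();
translate([28, 15, 382]) open_box();
translate([33, 30, 477]) open_box_2();
translate([52, 49, 561]) open_box_3();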